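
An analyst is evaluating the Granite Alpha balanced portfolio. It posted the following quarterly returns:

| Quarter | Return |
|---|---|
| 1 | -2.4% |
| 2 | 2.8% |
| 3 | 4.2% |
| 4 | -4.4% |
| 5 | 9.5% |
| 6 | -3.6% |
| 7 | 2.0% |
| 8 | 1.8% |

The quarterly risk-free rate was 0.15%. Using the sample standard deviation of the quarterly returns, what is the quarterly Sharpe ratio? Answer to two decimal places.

0.24

r̄ = (-2.4 + 2.8 + 4.2 − 4.4 + 9.5 − 3.6 + 2 + 1.8) / 8 = 9.90 / 8 = 1.2375%
Σ(r − r̄)² = 148.7988; sample σ = √(148.7988/7) = 4.6105%
Sharpe = (r̄ − rf) / σ = (1.2375 − 0.15) / 4.6105 = 1.0875 / 4.6105 = 0.2359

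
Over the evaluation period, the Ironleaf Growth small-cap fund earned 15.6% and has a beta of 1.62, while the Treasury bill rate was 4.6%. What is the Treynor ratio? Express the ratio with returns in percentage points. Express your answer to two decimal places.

6.79

Treynor = (Rp − Rf) / β = (15.6% − 4.6%) / 1.62 = 11.00 / 1.62 = 6.7901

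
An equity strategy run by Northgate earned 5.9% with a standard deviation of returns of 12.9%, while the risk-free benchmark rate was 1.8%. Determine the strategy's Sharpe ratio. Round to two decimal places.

Sharpe = (Rp − Rf) / σp = (5.9% − 1.8%) / 12.9% = 4.10% / 12.9% = 0.3178

0.32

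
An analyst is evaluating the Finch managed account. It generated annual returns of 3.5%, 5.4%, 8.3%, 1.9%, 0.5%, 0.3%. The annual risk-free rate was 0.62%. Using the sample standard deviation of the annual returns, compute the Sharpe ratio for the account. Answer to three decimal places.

μ = (3.5 + 5.4 + 8.3 + 1.9 + 0.5 + 0.3) / 6 = 3.3167%
Sample std dev = √[48.2483 / 5] = 3.1064%
Sharpe = (μ − rf) / σ = (3.3167 − 0.62) / 3.1064 = 2.6967 / 3.1064 = 0.8681

0.868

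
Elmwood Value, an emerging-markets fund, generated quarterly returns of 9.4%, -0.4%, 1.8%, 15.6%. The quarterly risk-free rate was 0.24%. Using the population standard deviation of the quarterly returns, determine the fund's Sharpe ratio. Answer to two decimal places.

Mean return μ = 26.40 / 4 = 6.6000%
Σ(r − μ)² = (9.4 − 6.6000)² + (-0.4 − 6.6000)² + (1.8 − 6.6000)² + … = 160.8800
population σ = √(160.8800 / 4) = √40.2200 = 6.3419%
Sharpe = (μ − rf) / σ = (6.6000 − 0.24) / 6.3419 = 6.3600 / 6.3419 = 1.0029

1.00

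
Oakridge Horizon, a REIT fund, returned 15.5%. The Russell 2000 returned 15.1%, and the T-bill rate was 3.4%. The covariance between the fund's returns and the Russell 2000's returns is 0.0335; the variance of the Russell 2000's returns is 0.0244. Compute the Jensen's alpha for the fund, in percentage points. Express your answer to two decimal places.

-3.96

β = Cov / Var = 0.0335 / 0.0244 = 1.3730
E[R] = Rf + β(Rm − Rf) = 3.4% + 1.3730 × (15.1% − 3.4%) = 19.4641%
α = Rp − E[R] = 15.5% − 19.4641% = -3.9641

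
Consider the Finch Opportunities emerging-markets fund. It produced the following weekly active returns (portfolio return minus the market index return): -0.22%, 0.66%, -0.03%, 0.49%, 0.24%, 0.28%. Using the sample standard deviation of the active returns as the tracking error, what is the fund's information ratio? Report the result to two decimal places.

0.73

r̄ = (-0.22 + 0.66 − 0.03 + 0.49 + 0.24 + 0.28) / 6 = 0.2367%
Σ(r − r̄)² = (-0.22 − 0.2367)² + (0.66 − 0.2367)² + (-0.03 − 0.2367)² + … = 0.5249
sample σ = √(0.5249 / 5) = √0.1050 = 0.3240%
IR = r̄ / tracking error = 0.2367 / 0.3240 = 0.7306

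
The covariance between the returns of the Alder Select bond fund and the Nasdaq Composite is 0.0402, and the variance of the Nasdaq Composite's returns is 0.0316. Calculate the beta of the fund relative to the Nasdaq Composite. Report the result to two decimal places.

1.27

β = Cov(Rp, Rm) / Var(Rm) = 0.0402 / 0.0316 = 1.2722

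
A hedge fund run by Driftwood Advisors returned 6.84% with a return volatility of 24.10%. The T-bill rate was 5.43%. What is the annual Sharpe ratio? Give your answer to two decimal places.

Sharpe = (Rp − Rf) / σp = (6.84% − 5.43%) / 24.10% = 1.41% / 24.10% = 0.0585

0.06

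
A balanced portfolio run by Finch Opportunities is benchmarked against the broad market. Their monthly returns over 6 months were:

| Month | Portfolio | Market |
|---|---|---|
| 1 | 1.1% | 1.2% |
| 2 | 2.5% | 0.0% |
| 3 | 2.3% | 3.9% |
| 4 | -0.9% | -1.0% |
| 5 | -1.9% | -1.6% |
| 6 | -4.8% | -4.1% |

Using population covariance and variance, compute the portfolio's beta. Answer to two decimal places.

r̄p = -0.2833%,  r̄m = -0.2667%
Cov = Σ(rp − r̄p)(rm − r̄m) / 6 = 5.5761
Var(rm) = Σ(rm − r̄m)² / 6 = 6.0989
β = Cov / Var = 5.5761 / 6.0989 = 0.9143

0.91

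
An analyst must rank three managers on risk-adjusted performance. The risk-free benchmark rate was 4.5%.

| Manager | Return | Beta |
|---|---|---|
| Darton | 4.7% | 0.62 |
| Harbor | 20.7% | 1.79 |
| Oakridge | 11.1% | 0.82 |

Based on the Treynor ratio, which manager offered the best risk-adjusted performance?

Harbor

Darton: Treynor = (4.7% − 4.5%) / 0.62 = 0.323
Harbor: Treynor = (20.7% − 4.5%) / 1.79 = 9.050
Oakridge: Treynor = (11.1% − 4.5%) / 0.82 = 8.049
Highest: Harbor (9.050).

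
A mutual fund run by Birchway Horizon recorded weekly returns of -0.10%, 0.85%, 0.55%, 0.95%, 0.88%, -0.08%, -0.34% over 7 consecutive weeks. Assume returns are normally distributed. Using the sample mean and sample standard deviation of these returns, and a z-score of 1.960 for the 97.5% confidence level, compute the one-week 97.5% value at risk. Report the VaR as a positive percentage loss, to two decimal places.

0.68

Mean return μ = 2.710 / 7 = 0.3871%
Sample σ = √[Σ(r − μ)² / 6] = √[1.7847 / 6] = √0.2975 = 0.5454%
VaR = −(μ − z·σ) = −(0.3871 − 1.960 × 0.5454) = −(-0.6819) = 0.6819%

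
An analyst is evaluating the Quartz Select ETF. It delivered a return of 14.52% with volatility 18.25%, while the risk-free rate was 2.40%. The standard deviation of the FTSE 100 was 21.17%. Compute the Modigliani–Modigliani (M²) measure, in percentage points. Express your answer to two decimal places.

Sharpe = (Rp − Rf) / σp = (14.52% − 2.40%) / 18.25% = 0.6641
M² = Rf + Sharpe × σm = 2.40% + 0.6641 × 21.17% = 16.4590%

16.46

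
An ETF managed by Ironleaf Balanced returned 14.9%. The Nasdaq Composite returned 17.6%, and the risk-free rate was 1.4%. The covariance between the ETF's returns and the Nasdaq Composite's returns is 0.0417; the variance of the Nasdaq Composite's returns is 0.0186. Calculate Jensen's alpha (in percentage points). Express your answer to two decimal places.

β = Cov / Var = 0.0417 / 0.0186 = 2.2419
E[R] = Rf + β(Rm − Rf) = 1.4% + 2.2419 × (17.6% − 1.4%) = 37.7188%
α = Rp − E[R] = 14.9% − 37.7188% = -22.8188

-22.82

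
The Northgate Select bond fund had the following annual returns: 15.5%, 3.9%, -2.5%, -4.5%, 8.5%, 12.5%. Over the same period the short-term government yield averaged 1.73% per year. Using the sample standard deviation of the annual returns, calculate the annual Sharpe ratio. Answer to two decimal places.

0.48

r̄ = (15.5 + 3.9 − 2.5 − 4.5 + 8.5 + 12.5) / 6 = 5.5667%
Σ(r − r̄)² = (15.5 − 5.5667)² + (3.9 − 5.5667)² + (-2.5 − 5.5667)² + … = 324.5333
σ = √[324.5333 / 5] = 8.0565%
Sharpe = (r̄ − rf) / σ = (5.5667 − 1.73) / 8.0565 = 3.8367 / 8.0565 = 0.4762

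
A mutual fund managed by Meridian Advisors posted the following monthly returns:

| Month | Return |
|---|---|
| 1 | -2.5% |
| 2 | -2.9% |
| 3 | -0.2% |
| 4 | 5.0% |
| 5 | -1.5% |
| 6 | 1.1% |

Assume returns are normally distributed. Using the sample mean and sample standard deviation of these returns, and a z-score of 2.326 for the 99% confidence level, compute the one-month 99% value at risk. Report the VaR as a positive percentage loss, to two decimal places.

6.99

μ = (-2.5 − 2.9 − 0.2 + 5 − 1.5 + 1.1) / 6 = -0.1667%
Σ(r − μ)² = 42.9933; sample σ = √(42.9933/5) = 2.9323%
VaR = −(μ − z·σ) = −(-0.1667 − 2.326 × 2.9323) = −(-6.9872) = 6.9872%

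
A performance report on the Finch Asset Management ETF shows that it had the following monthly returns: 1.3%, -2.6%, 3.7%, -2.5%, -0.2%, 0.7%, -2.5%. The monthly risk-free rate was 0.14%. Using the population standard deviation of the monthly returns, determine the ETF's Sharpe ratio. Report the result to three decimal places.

-0.198

Mean return r̄ = -2.10 / 7 = -0.3000%
Σ(r − r̄)² = (1.3 − (-0.3000))² + (-2.6 − (-0.3000))² + … = 34.5400
population σ = √(34.5400 / 7) = √4.9343 = 2.2213%
Sharpe = (r̄ − rf) / σ = (-0.3000 − 0.14) / 2.2213 = -0.4400 / 2.2213 = -0.1981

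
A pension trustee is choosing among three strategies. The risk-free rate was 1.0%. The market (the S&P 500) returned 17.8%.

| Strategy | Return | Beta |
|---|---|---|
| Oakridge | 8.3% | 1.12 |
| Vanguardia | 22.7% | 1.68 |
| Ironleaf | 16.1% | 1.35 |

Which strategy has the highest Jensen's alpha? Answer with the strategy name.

Oakridge: α = 8.3% − [1.0% + 1.12 × (17.8% − 1.0%)] = -11.516
Vanguardia: α = 22.7% − [1.0% + 1.68 × (17.8% − 1.0%)] = -6.524
Ironleaf: α = 16.1% − [1.0% + 1.35 × (17.8% − 1.0%)] = -7.580
Highest: Vanguardia (-6.524).

Vanguardia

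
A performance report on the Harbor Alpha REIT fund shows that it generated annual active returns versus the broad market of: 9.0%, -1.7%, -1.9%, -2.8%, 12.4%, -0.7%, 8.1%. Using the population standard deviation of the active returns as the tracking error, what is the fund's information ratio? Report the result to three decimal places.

r̄ = (9 − 1.7 − 1.9 − 2.8 + 12.4 − 0.7 + 8.1) / 7 = 22.40 / 7 = 3.2000%
Σ(r − r̄)² = (9 − 3.2000)² + (-1.7 − 3.2000)² + (-1.9 − 3.2000)² + … = 243.5200
population σ = √(243.5200 / 7) = √34.7886 = 5.8982%
IR = r̄ / tracking error = 3.2000 / 5.8982 = 0.5425

0.543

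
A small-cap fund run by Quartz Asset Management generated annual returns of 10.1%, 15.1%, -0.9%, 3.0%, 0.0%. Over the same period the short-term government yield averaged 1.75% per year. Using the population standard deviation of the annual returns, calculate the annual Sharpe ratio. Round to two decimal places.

0.60

μ = (10.1 + 15.1 − 0.9 + 3 + 0) / 5 = 5.4600%
Σ(r − μ)² = (10.1 − 5.4600)² + (15.1 − 5.4600)² + (-0.9 − 5.4600)² + … = 190.7720
σ = √[190.7720 / 5] = 6.1769%
Sharpe = (μ − rf) / σ = (5.4600 − 1.75) / 6.1769 = 3.7100 / 6.1769 = 0.6006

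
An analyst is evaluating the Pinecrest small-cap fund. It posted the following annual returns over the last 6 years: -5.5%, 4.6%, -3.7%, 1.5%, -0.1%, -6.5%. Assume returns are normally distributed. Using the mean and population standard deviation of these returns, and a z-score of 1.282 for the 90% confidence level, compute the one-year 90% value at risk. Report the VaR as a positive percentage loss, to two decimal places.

r̄ = (-5.5 + 4.6 − 3.7 + 1.5 − 0.1 − 6.5) / 6 = -9.70 / 6 = -1.6167%
Σ(r − r̄)² = (-5.5 − (-1.6167))² + (4.6 − (-1.6167))² + (-3.7 − (-1.6167))² + … = 93.9283
σ = √[93.9283 / 6] = 3.9566%
VaR = −(r̄ − z·σ) = −(-1.6167 − 1.282 × 3.9566) = −(-6.6891) = 6.6891%

6.69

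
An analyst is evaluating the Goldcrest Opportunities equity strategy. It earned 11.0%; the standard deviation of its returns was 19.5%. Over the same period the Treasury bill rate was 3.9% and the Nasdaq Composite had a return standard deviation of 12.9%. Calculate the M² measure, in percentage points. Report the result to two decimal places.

Sharpe = (Rp − Rf) / σp = (11.0% − 3.9%) / 19.5% = 0.3641
M² = Rf + Sharpe × σm = 3.9% + 0.3641 × 12.9% = 8.5969%

8.60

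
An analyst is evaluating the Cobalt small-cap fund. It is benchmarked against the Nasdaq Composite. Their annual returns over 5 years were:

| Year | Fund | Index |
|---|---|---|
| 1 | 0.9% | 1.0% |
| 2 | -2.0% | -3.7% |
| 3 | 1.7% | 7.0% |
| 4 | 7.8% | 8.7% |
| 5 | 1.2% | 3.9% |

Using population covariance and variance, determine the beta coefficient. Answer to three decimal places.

0.619

r̄p = 1.9200%,  r̄m = 3.3800%
Cov = Σ(rp − r̄p)(rm − r̄m) / 5 = 12.0584
Var(rm) = Σ(rm − r̄m)² / 5 = 19.4936
β = Cov / Var = 12.0584 / 19.4936 = 0.6186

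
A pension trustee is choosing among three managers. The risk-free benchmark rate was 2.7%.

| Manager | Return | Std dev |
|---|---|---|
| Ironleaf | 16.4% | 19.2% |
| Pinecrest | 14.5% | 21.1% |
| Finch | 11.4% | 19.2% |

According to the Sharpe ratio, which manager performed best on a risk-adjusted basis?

Ironleaf

Ironleaf: Sharpe ratio = (16.4% − 2.7%) / 19.2% = 0.714
Pinecrest: Sharpe ratio = (14.5% − 2.7%) / 21.1% = 0.559
Finch: Sharpe ratio = (11.4% − 2.7%) / 19.2% = 0.453
Highest: Ironleaf (0.714).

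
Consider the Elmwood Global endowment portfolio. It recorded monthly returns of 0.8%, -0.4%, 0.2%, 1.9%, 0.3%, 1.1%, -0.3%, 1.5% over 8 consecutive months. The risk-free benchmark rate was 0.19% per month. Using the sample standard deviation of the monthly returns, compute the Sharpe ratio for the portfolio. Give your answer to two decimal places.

0.54

Mean return μ = 5.10 / 8 = 0.6375%
Sample std dev = √[4.8388 / 7] = 0.8314%
Sharpe = (μ − rf) / σ = (0.6375 − 0.19) / 0.8314 = 0.4475 / 0.8314 = 0.5382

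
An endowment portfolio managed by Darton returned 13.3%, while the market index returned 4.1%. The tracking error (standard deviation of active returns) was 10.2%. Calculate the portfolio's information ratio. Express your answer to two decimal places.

IR = (Rp − Rb) / TE = (13.3% − 4.1%) / 10.2% = 9.20% / 10.2% = 0.9020

0.90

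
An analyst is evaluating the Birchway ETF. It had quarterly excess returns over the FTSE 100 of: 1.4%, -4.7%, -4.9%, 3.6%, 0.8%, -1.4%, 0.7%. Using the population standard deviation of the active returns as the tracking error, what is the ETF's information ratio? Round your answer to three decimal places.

r̄ = (1.4 − 4.7 − 4.9 + 3.6 + 0.8 − 1.4 + 0.7) / 7 = -0.6429%
Population σ = √[Σ(r − r̄)² / 7] = √[61.2171 / 7] = √8.7453 = 2.9572%
IR = r̄ / tracking error = -0.6429 / 2.9572 = -0.2174

-0.217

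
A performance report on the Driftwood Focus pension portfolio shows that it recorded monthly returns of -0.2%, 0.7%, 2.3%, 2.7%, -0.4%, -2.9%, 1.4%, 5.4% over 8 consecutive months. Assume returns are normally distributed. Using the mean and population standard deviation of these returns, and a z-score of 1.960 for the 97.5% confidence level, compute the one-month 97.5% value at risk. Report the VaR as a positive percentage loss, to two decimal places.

r̄ = (-0.2 + 0.7 + 2.3 + 2.7 − 0.4 − 2.9 + 1.4 + 5.4) / 8 = 1.1250%
Σ(r − r̄)² = (-0.2 − 1.1250)² + (0.7 − 1.1250)² + … = 42.6750
population σ = √(42.6750 / 8) = √5.3344 = 2.3096%
VaR = −(r̄ − z·σ) = −(1.1250 − 1.960 × 2.3096) = −(-3.4018) = 3.4018%

3.40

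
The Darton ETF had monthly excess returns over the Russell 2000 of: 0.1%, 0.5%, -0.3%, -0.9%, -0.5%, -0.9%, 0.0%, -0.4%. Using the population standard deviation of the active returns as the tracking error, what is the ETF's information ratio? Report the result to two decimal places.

-0.66

r̄ = (0.1 + 0.5 − 0.3 − 0.9 − 0.5 − 0.9 + 0 − 0.4) / 8 = -0.3000%
Population σ = √[Σ(r − r̄)² / 8] = √[1.6600 / 8] = √0.2075 = 0.4555%
IR = r̄ / tracking error = -0.3000 / 0.4555 = -0.6586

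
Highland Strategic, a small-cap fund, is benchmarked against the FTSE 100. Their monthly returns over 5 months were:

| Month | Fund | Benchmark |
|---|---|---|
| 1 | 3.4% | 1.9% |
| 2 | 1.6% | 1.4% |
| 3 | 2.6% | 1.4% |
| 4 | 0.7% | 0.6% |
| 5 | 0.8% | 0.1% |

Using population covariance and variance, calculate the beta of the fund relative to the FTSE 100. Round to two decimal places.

r̄p = 1.8200%,  r̄m = 1.0800%
Cov = Σ(rp − r̄p)(rm − r̄m) / 5 = 0.6024
Var(rm) = Σ(rm − r̄m)² / 5 = 0.4136
β = Cov / Var = 0.6024 / 0.4136 = 1.4565

1.46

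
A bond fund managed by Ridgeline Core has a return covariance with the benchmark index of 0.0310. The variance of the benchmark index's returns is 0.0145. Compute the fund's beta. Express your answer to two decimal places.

β = Cov(Rp, Rm) / Var(Rm) = 0.0310 / 0.0145 = 2.1379

2.14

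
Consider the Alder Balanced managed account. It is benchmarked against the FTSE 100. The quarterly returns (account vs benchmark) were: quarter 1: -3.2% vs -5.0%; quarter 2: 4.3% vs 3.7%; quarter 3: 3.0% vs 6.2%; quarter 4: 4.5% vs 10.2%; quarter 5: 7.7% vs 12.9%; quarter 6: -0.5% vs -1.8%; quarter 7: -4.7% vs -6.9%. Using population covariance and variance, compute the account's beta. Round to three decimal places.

r̄p = 1.5857%,  r̄m = 2.7571%
Cov = Σ(rp − r̄p)(rm − r̄m) / 7 = 28.3522
Var(rm) = Σ(rm − r̄m)² / 7 = 49.3167
β = Cov / Var = 28.3522 / 49.3167 = 0.5749

0.575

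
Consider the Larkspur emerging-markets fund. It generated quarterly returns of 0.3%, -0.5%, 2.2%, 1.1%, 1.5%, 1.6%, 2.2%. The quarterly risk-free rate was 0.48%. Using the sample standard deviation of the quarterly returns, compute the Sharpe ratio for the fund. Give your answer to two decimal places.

0.72

Mean return r̄ = 8.40 / 7 = 1.2000%
Sample σ = √[Σ(r − r̄)² / 6] = √[5.9600 / 6] = √0.9933 = 0.9966%
Sharpe = (r̄ − rf) / σ = (1.2000 − 0.48) / 0.9966 = 0.7200 / 0.9966 = 0.7225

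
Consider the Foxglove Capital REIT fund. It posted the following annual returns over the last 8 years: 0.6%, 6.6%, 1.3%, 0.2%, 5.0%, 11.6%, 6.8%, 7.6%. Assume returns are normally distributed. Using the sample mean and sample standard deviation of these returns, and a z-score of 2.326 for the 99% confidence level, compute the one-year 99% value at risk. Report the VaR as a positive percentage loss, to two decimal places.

4.35

r̄ = (0.6 + 6.6 + 1.3 + 0.2 + 5 + 11.6 + 6.8 + 7.6) / 8 = 39.70 / 8 = 4.9625%
Σ(r − r̄)² = (0.6 − 4.9625)² + (6.6 − 4.9625)² + … = 112.1988
σ = √[112.1988 / 7] = 4.0035%
VaR = −(r̄ − z·σ) = −(4.9625 − 2.326 × 4.0035) = −(-4.3496) = 4.3496%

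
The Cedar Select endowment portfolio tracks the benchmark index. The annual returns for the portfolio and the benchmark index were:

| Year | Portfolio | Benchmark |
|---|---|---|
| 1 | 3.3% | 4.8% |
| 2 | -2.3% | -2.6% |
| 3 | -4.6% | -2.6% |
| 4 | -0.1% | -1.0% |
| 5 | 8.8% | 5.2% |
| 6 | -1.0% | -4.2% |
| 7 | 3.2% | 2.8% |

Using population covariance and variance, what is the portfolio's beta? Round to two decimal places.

1.01

r̄p = 1.0429%,  r̄m = 0.3429%
Cov = Σ(rp − r̄p)(rm − r̄m) / 7 = 12.8996
Var(rm) = Σ(rm − r̄m)² / 7 = 12.7510
β = Cov / Var = 12.8996 / 12.7510 = 1.0117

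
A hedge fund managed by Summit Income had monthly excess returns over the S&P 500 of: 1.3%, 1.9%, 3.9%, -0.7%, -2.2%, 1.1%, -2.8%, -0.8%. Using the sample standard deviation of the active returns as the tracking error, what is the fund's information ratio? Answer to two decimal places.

Mean return μ = 1.70 / 8 = 0.2125%
Σ(r − μ)² = 35.1688; sample σ = √(35.1688/7) = 2.2415%
IR = μ / tracking error = 0.2125 / 2.2415 = 0.0948

0.09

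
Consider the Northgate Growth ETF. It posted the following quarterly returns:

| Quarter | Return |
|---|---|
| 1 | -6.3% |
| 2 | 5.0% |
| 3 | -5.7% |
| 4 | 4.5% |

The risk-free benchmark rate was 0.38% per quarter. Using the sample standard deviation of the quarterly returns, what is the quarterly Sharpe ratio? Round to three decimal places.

-0.162

r̄ = (-6.3 + 5 − 5.7 + 4.5) / 4 = -2.50 / 4 = -0.6250%
Sample std dev = √[115.8675 / 3] = 6.2147%
Sharpe = (r̄ − rf) / σ = (-0.6250 − 0.38) / 6.2147 = -1.0050 / 6.2147 = -0.1617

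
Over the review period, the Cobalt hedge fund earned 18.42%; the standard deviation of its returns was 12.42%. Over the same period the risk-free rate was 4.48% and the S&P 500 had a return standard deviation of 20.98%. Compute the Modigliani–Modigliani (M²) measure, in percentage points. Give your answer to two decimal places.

Sharpe = (Rp − Rf) / σp = (18.42% − 4.48%) / 12.42% = 1.1224
M² = Rf + Sharpe × σm = 4.48% + 1.1224 × 20.98% = 28.0280%

28.03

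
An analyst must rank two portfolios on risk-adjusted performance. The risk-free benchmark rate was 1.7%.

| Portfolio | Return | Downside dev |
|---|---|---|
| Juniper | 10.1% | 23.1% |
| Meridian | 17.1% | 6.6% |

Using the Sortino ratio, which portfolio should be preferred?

Meridian

Juniper: Sortino ratio = (10.1% − 1.7%) / 23.1% = 0.364
Meridian: Sortino ratio = (17.1% − 1.7%) / 6.6% = 2.333
Highest: Meridian (2.333).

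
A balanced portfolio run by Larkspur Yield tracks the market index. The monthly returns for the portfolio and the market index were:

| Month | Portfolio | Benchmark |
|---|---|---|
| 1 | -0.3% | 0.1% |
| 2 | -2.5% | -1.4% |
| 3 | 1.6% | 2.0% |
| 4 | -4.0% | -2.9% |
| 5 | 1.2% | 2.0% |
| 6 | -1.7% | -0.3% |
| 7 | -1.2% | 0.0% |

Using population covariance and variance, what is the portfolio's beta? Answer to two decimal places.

1.12

r̄p = -0.9857%,  r̄m = -0.0714%
Cov = Σ(rp − r̄p)(rm − r̄m) / 7 = 2.9553
Var(rm) = Σ(rm − r̄m)² / 7 = 2.6335
β = Cov / Var = 2.9553 / 2.6335 = 1.1222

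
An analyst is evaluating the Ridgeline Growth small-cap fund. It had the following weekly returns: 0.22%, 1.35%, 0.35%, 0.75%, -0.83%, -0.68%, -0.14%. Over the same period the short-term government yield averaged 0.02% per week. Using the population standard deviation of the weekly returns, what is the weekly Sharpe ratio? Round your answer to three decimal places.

0.176

r̄ = (0.22 + 1.35 + 0.35 + 0.75 − 0.83 − 0.68 − 0.14) / 7 = 0.1457%
Σ(r − r̄)² = 3.5782; population σ = √(3.5782/7) = 0.7150%
Sharpe = (r̄ − rf) / σ = (0.1457 − 0.02) / 0.7150 = 0.1257 / 0.7150 = 0.1758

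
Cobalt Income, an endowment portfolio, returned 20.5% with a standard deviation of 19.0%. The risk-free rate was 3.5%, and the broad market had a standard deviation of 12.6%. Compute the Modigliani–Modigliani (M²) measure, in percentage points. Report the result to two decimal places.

14.77

Sharpe = (Rp − Rf) / σp = (20.5% − 3.5%) / 19.0% = 0.8947
M² = Rf + Sharpe × σm = 3.5% + 0.8947 × 12.6% = 14.7732%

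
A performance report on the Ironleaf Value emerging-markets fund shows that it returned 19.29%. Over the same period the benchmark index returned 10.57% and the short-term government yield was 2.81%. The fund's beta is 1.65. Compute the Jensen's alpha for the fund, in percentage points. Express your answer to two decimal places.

CAPM expected return = Rf + β(Rm − Rf) = 2.81% + 1.65 × (10.57% − 2.81%) = 2.81 + 1.65 × 7.76 = 15.6140%
Jensen's α = Rp − E[R] = 19.29% − 15.6140% = 3.6760

3.68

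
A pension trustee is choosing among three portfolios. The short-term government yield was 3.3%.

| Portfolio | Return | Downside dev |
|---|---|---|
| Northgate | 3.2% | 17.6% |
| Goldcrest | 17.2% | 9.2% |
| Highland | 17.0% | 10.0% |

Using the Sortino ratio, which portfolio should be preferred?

Northgate: Sortino ratio = (3.2% − 3.3%) / 17.6% = -0.006
Goldcrest: Sortino ratio = (17.2% − 3.3%) / 9.2% = 1.511
Highland: Sortino ratio = (17.0% − 3.3%) / 10.0% = 1.370
Highest: Goldcrest (1.511).

Goldcrest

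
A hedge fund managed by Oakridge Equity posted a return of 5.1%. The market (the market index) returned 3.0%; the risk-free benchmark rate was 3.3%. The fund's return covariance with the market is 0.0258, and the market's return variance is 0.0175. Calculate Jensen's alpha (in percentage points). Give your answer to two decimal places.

2.24

β = Cov / Var = 0.0258 / 0.0175 = 1.4743
E[R] = Rf + β(Rm − Rf) = 3.3% + 1.4743 × (3.0% − 3.3%) = 2.8577%
α = Rp − E[R] = 5.1% − 2.8577% = 2.2423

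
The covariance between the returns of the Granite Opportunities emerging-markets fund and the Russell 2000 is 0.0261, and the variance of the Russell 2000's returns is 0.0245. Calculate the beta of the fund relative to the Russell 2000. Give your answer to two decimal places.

1.07

β = Cov(Rp, Rm) / Var(Rm) = 0.0261 / 0.0245 = 1.0653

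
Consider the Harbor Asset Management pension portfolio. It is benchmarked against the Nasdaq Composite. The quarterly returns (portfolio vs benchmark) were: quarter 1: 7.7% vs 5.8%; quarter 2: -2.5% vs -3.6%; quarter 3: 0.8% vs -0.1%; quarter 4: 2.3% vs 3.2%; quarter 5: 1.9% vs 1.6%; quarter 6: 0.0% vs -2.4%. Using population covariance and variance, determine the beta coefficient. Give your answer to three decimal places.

0.912

r̄p = 1.7000%,  r̄m = 0.7500%
Cov = Σ(rp − r̄p)(rm − r̄m) / 6 = 9.3883
Var(rm) = Σ(rm − r̄m)² / 6 = 10.2992
β = Cov / Var = 9.3883 / 10.2992 = 0.9116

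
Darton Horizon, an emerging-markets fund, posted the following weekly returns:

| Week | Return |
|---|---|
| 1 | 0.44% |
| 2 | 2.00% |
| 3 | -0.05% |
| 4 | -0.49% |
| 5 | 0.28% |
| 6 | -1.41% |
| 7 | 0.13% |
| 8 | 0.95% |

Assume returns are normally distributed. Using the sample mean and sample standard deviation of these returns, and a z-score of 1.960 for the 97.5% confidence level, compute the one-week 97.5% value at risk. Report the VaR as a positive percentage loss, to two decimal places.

r̄ = (0.44 + 2 − 0.05 − 0.49 + 0.28 − 1.41 + 0.13 + 0.95) / 8 = 0.2313%
Sample std dev = √[6.9943 / 7] = 0.9996%
VaR = −(r̄ − z·σ) = −(0.2313 − 1.960 × 0.9996) = −(-1.7279) = 1.7279%

1.73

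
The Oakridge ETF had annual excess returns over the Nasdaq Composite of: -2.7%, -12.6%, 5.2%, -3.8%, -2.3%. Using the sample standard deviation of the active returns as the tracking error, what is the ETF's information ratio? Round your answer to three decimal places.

-0.512

Mean return μ = -16.20 / 5 = -3.2400%
Sample σ = √[Σ(r − μ)² / 4] = √[160.3320 / 4] = √40.0830 = 6.3311%
IR = μ / tracking error = -3.2400 / 6.3311 = -0.5118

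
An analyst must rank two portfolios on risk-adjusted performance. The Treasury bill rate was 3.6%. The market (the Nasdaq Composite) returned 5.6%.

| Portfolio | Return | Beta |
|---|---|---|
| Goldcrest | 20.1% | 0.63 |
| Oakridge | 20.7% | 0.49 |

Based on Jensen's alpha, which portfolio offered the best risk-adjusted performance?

Oakridge

Goldcrest: α = 20.1% − [3.6% + 0.63 × (5.6% − 3.6%)] = 15.240
Oakridge: α = 20.7% − [3.6% + 0.49 × (5.6% − 3.6%)] = 16.120
Highest: Oakridge (16.120).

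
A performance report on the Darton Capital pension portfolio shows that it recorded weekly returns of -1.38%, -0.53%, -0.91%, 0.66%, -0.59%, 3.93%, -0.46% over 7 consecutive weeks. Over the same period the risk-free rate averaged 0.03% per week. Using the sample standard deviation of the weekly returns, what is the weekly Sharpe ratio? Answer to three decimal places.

0.041

μ = (-1.38 − 0.53 − 0.91 + 0.66 − 0.59 + 3.93 − 0.46) / 7 = 0.720 / 7 = 0.1029%
Sample std dev = √[19.3795 / 6] = 1.7972%
Sharpe = (μ − rf) / σ = (0.1029 − 0.03) / 1.7972 = 0.0729 / 1.7972 = 0.0406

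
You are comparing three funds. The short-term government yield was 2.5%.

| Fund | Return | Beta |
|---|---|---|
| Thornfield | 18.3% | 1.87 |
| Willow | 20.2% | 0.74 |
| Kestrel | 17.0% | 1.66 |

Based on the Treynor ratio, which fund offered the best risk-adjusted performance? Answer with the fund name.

Thornfield: Treynor = (18.3% − 2.5%) / 1.87 = 8.449
Willow: Treynor = (20.2% − 2.5%) / 0.74 = 23.919
Kestrel: Treynor = (17.0% − 2.5%) / 1.66 = 8.735
Highest: Willow (23.919).

Willow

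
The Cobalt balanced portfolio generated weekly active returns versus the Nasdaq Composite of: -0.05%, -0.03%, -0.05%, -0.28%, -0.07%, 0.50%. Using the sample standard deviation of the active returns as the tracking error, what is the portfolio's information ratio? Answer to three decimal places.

0.013

Mean return r̄ = 0.020 / 6 = 0.0033%
Σ(r − r̄)² = 0.3391; sample σ = √(0.3391/5) = 0.2604%
IR = r̄ / tracking error = 0.0033 / 0.2604 = 0.0127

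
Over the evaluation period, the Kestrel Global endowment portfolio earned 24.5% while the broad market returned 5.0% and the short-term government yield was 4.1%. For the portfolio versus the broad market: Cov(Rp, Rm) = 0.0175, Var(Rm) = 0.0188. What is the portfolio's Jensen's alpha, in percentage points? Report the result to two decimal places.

19.56

β = Cov / Var = 0.0175 / 0.0188 = 0.9309
E[R] = Rf + β(Rm − Rf) = 4.1% + 0.9309 × (5.0% − 4.1%) = 4.9378%
α = Rp − E[R] = 24.5% − 4.9378% = 19.5622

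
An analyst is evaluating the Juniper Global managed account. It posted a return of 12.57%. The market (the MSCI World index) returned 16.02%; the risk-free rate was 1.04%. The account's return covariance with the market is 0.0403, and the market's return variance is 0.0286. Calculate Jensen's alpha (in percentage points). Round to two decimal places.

β = Cov / Var = 0.0403 / 0.0286 = 1.4091
E[R] = Rf + β(Rm − Rf) = 1.04% + 1.4091 × (16.02% − 1.04%) = 22.1483%
α = Rp − E[R] = 12.57% − 22.1483% = -9.5783

-9.58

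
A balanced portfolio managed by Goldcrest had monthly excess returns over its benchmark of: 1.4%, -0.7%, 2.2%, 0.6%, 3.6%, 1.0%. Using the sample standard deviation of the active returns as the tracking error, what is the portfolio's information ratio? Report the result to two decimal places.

0.92

Mean return r̄ = 8.10 / 6 = 1.3500%
Σ(r − r̄)² = (1.4 − 1.3500)² + (-0.7 − 1.3500)² + … = 10.6750
σ = √[10.6750 / 5] = 1.4612%
IR = r̄ / tracking error = 1.3500 / 1.4612 = 0.9239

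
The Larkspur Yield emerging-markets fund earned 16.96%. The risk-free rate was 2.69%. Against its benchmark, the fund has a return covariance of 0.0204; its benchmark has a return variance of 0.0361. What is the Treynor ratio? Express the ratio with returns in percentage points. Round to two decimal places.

β = Cov / Var = 0.0204 / 0.0361 = 0.5651
Treynor = (Rp − Rf) / β = (16.96% − 2.69%) / 0.5651 = 14.27 / 0.5651 = 25.2522

25.25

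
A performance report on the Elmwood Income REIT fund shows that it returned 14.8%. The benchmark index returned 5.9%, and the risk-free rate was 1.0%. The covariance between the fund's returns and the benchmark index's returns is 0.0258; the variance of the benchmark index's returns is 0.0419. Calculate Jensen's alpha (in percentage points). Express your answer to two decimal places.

β = Cov / Var = 0.0258 / 0.0419 = 0.6158
E[R] = Rf + β(Rm − Rf) = 1.0% + 0.6158 × (5.9% − 1.0%) = 4.0174%
α = Rp − E[R] = 14.8% − 4.0174% = 10.7826

10.78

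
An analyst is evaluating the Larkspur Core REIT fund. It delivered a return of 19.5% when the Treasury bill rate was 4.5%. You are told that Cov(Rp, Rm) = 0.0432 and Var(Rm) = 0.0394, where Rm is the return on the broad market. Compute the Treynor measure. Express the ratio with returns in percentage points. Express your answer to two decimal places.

β = Cov / Var = 0.0432 / 0.0394 = 1.0964
Treynor = (Rp − Rf) / β = (19.5% − 4.5%) / 1.0964 = 15.00 / 1.0964 = 13.6811

13.68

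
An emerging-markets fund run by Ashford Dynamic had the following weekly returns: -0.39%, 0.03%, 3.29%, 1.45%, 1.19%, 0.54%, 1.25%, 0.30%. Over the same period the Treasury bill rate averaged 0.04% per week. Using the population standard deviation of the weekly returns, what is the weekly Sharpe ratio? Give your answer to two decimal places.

0.86

μ = (-0.39 + 0.03 + 3.29 + 1.45 + 1.19 + 0.54 + 1.25 + 0.3) / 8 = 0.9575%
Σ(r − μ)² = (-0.39 − 0.9575)² + (0.03 − 0.9575)² + (3.29 − 0.9575)² + … = 9.1054
population σ = √(9.1054 / 8) = √1.1382 = 1.0669%
Sharpe = (μ − rf) / σ = (0.9575 − 0.04) / 1.0669 = 0.9175 / 1.0669 = 0.8600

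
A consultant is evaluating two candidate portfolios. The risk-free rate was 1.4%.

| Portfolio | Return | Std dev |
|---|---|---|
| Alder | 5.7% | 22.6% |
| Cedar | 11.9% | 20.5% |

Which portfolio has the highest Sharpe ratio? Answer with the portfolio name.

Cedar

Alder: Sharpe ratio = (5.7% − 1.4%) / 22.6% = 0.190
Cedar: Sharpe ratio = (11.9% − 1.4%) / 20.5% = 0.512
Highest: Cedar (0.512).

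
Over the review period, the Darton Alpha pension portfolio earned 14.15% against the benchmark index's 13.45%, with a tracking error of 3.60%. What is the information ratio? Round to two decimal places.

0.19

IR = (Rp − Rb) / TE = (14.15% − 13.45%) / 3.60% = 0.70% / 3.60% = 0.1944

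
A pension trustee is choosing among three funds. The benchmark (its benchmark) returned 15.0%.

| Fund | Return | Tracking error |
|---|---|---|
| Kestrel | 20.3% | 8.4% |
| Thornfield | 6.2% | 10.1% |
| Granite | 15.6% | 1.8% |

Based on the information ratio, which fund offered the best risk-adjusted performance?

Kestrel

Kestrel: IR = (20.3% − 15.0%) / 8.4% = 0.631
Thornfield: IR = (6.2% − 15.0%) / 10.1% = -0.871
Granite: IR = (15.6% − 15.0%) / 1.8% = 0.333
Highest: Kestrel (0.631).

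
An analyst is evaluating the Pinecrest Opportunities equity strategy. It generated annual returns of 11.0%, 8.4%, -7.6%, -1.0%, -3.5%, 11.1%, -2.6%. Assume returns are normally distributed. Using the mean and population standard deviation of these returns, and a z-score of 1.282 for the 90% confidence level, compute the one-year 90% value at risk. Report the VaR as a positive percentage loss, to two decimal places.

r̄ = (11 + 8.4 − 7.6 − 1 − 3.5 + 11.1 − 2.6) / 7 = 15.80 / 7 = 2.2571%
Population std dev = √[356.8771 / 7] = 7.1402%
VaR = −(r̄ − z·σ) = −(2.2571 − 1.282 × 7.1402) = −(-6.8966) = 6.8966%

6.90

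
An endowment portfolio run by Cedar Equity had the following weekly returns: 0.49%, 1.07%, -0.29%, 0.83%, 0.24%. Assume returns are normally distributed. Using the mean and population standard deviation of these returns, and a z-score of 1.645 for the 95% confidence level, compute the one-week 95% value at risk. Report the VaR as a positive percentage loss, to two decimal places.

Mean return r̄ = 2.340 / 5 = 0.4680%
Σ(r − r̄)² = (0.49 − 0.4680)² + (1.07 − 0.4680)² + … = 1.1205
population σ = √(1.1205 / 5) = √0.2241 = 0.4734%
VaR = −(r̄ − z·σ) = −(0.4680 − 1.645 × 0.4734) = −(-0.3107) = 0.3107%

0.31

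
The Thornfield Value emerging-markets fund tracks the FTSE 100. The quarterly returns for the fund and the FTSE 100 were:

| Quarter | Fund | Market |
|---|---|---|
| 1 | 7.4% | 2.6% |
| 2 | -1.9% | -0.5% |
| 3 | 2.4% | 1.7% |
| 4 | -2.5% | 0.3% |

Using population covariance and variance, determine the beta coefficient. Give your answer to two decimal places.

r̄p = 1.3500%,  r̄m = 1.0250%
Cov = Σ(rp − r̄p)(rm − r̄m) / 4 = 4.4963
Var(rm) = Σ(rm − r̄m)² / 4 = 1.4469
β = Cov / Var = 4.4963 / 1.4469 = 3.1075

3.11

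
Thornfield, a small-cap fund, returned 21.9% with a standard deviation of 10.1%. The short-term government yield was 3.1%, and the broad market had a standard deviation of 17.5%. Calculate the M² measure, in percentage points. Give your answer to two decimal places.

35.67

Sharpe = (Rp − Rf) / σp = (21.9% − 3.1%) / 10.1% = 1.8614
M² = Rf + Sharpe × σm = 3.1% + 1.8614 × 17.5% = 35.6745%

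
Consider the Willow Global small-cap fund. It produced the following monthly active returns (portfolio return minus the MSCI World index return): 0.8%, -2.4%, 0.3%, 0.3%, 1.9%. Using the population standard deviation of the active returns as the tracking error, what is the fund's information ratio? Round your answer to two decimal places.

Mean return r̄ = 0.90 / 5 = 0.1800%
Σ(r − r̄)² = (0.8 − 0.1800)² + (-2.4 − 0.1800)² + (0.3 − 0.1800)² + … = 10.0280
σ = √[10.0280 / 5] = 1.4162%
IR = r̄ / tracking error = 0.1800 / 1.4162 = 0.1271

0.13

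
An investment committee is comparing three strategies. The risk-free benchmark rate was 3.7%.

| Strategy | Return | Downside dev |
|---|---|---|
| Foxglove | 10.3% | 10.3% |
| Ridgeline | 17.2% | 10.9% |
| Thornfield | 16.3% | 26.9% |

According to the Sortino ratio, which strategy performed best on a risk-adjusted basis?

Ridgeline

Foxglove: Sortino ratio = (10.3% − 3.7%) / 10.3% = 0.641
Ridgeline: Sortino ratio = (17.2% − 3.7%) / 10.9% = 1.239
Thornfield: Sortino ratio = (16.3% − 3.7%) / 26.9% = 0.468
Highest: Ridgeline (1.239).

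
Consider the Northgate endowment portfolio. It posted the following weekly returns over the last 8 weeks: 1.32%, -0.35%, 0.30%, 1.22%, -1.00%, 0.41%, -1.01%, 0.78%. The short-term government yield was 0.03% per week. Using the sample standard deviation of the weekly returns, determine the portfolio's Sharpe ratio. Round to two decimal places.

Mean return r̄ = 1.670 / 8 = 0.2088%
Sample std dev = √[5.8913 / 7] = 0.9174%
Sharpe = (r̄ − rf) / σ = (0.2088 − 0.03) / 0.9174 = 0.1788 / 0.9174 = 0.1949

0.19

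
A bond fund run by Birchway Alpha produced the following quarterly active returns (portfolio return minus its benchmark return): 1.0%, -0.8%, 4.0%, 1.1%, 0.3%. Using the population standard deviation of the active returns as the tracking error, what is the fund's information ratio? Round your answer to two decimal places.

0.70

Mean return r̄ = 5.60 / 5 = 1.1200%
Σ(r − r̄)² = (1 − 1.1200)² + (-0.8 − 1.1200)² + (4 − 1.1200)² + … = 12.6680
population σ = √(12.6680 / 5) = √2.5336 = 1.5917%
IR = r̄ / tracking error = 1.1200 / 1.5917 = 0.7037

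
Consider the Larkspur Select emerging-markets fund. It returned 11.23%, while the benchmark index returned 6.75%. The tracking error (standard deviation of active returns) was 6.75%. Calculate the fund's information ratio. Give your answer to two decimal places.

0.66

IR = (Rp − Rb) / TE = (11.23% − 6.75%) / 6.75% = 4.48% / 6.75% = 0.6637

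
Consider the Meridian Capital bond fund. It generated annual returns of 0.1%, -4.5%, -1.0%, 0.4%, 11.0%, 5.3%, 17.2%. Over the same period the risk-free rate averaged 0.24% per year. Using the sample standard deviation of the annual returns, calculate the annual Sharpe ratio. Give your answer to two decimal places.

0.50

r̄ = (0.1 − 4.5 − 1 + 0.4 + 11 + 5.3 + 17.2) / 7 = 28.50 / 7 = 4.0714%
Σ(r − r̄)² = (0.1 − 4.0714)² + (-4.5 − 4.0714)² + (-1 − 4.0714)² + … = 350.3143
sample σ = √(350.3143 / 6) = √58.3857 = 7.6411%
Sharpe = (r̄ − rf) / σ = (4.0714 − 0.24) / 7.6411 = 3.8314 / 7.6411 = 0.5014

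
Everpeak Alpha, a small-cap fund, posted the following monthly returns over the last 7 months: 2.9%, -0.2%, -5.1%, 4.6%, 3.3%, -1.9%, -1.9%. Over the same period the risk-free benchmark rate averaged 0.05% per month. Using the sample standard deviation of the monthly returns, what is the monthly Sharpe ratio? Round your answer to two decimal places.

0.06

μ = (2.9 − 0.2 − 5.1 + 4.6 + 3.3 − 1.9 − 1.9) / 7 = 0.2429%
Σ(r − μ)² = 73.3171; sample σ = √(73.3171/6) = 3.4956%
Sharpe = (μ − rf) / σ = (0.2429 − 0.05) / 3.4956 = 0.1929 / 3.4956 = 0.0552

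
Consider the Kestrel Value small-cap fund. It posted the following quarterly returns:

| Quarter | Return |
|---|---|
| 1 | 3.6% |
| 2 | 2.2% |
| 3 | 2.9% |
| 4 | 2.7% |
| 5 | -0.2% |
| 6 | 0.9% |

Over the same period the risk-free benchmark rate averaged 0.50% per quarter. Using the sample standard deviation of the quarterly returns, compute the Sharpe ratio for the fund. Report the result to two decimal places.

1.08

r̄ = (3.6 + 2.2 + 2.9 + 2.7 − 0.2 + 0.9) / 6 = 12.10 / 6 = 2.0167%
Sample std dev = √[9.9483 / 5] = 1.4106%
Sharpe = (r̄ − rf) / σ = (2.0167 − 0.5) / 1.4106 = 1.5167 / 1.4106 = 1.0752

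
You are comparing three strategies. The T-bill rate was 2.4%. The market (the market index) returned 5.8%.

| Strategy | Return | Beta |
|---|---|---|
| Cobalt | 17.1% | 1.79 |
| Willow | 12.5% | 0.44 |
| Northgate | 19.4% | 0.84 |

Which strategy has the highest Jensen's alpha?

Northgate

Cobalt: α = 17.1% − [2.4% + 1.79 × (5.8% − 2.4%)] = 8.614
Willow: α = 12.5% − [2.4% + 0.44 × (5.8% − 2.4%)] = 8.604
Northgate: α = 19.4% − [2.4% + 0.84 × (5.8% − 2.4%)] = 14.144
Highest: Northgate (14.144).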